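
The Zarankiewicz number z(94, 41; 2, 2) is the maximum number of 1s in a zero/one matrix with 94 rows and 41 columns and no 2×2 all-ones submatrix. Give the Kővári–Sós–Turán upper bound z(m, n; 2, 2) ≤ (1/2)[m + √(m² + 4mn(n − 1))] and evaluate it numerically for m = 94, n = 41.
z(94, 41; 2, 2) ≤ (1/2)[94 + √(94² + 4·94·41·40)] = (1/2)[94 + √625476] = 442.4352

Kővári–Sós–Turán: let r_1, ..., r_94 be the row sums and z = Σ r_i the total number of 1s. Each pair of columns can share at most one row with both entries 1 (else a 2×2 all-ones block appears), so Σ_i C(r_i, 2) ≤ C(41, 2) = 820. By convexity Σ_i C(r_i, 2) ≥ 94·C(z/94, 2) = z(z − 94)/(2·94), giving z² − 94z − 94·41·40 ≤ 0 and hence z ≤ (1/2)[94 + √(8836 + 4·154160)] = (1/2)[94 + √625476] ≈ (1/2)(94 + 790.8704) = 442.4352.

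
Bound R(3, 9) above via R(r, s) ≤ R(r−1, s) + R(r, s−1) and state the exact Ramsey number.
R(3, 9) ≤ R(2, 9) + R(3, 8) = 9 + 28 = 37; exact value R(3, 9) = 36.

The Erdős–Szekeres recurrence R(r, s) ≤ R(r−1, s) + R(r, s−1) applied to (r, s) = (3, 9) gives
  R(3, 9) ≤ R(2, 9) + R(3, 8) = 9 + 28 = 37.
(Recall R(2, k) = k and R is symmetric.) The recurrence is not tight here (it gives 37, but the exact value is R(3, 9) = 36); the tight upper bound requires a sharper argument than the simple recurrence, combined with a lower-bound construction on K_{35}.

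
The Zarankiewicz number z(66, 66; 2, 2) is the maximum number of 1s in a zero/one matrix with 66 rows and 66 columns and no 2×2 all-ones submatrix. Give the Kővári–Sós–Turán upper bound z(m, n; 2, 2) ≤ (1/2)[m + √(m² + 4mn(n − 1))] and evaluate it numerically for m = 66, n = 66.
z(66, 66; 2, 2) ≤ (1/2)[66 + √(66² + 4·66·66·65)] = (1/2)[66 + √1136916] = 566.1313

Kővári–Sós–Turán: let r_1, ..., r_66 be the row sums and z = Σ r_i the total number of 1s. Each pair of columns can share at most one row with both entries 1 (else a 2×2 all-ones block appears), so Σ_i C(r_i, 2) ≤ C(66, 2) = 2145. By convexity Σ_i C(r_i, 2) ≥ 66·C(z/66, 2) = z(z − 66)/(2·66), giving z² − 66z − 66·66·65 ≤ 0 and hence z ≤ (1/2)[66 + √(4356 + 4·283140)] = (1/2)[66 + √1136916] ≈ (1/2)(66 + 1066.2626) = 566.1313.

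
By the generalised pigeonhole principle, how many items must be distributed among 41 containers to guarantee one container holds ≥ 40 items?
n = (40 − 1)·41 + 1 = 1600

By the generalised pigeonhole principle, to guarantee some box contains ≥ r objects we need more than (r − 1) · k objects total. Threshold: n = (r − 1) · k + 1. With r = 40 and k = 41: n = 39 · 41 + 1 = 1599 + 1 = 1600. For n = 1599 = 39 · 41, we can put exactly 39 objects in every box, avoiding 40 in any single one — so 1600 is tight.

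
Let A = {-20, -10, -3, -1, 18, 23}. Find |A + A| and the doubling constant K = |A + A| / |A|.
K = |A + A| / |A| = 20/6 = 10/3

Enumerate A + A = {a + b : a, b ∈ A}. With |A| = 6, there are |A|^2 = 36 ordered sum pairs; collecting distinct values, A + A = {-40, -30, -23, -21, -20, -13, -11, -6, -4, -2, 3, 8, 13, 15, 17, 20, 22, 36, 41, 46}, so |A + A| = 20. Thus K = 20/6 = 10/3. For comparison, the minimum possible |A + A| over all 6-element sets is 2·6 − 1 = 11 (so min K = 11/6), attained only by arithmetic progressions.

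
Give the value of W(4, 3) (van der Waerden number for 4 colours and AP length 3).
W(4, 3) = 76

This is a classical value, W(4, 3) = 76, established by combining an explicit 4-colouring of {1, ..., 75} with no monochromatic 3-AP (giving the lower bound W(4, 3) > 75) and a finite case analysis / exhaustive computer search showing every 4-colouring of {1, ..., 76} has such an AP.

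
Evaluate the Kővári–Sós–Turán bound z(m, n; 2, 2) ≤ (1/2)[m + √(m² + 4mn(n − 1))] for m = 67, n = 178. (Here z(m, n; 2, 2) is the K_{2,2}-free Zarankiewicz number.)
z(67, 178; 2, 2) ≤ (1/2)[67 + √(67² + 4·67·178·177)] = (1/2)[67 + √8448097] = 1486.7805

Kővári–Sós–Turán: let r_1, ..., r_67 be the row sums and z = Σ r_i the total number of 1s. Each pair of columns can share at most one row with both entries 1 (else a 2×2 all-ones block appears), so Σ_i C(r_i, 2) ≤ C(178, 2) = 15753. By convexity Σ_i C(r_i, 2) ≥ 67·C(z/67, 2) = z(z − 67)/(2·67), giving z² − 67z − 67·178·177 ≤ 0 and hence z ≤ (1/2)[67 + √(4489 + 4·2110902)] = (1/2)[67 + √8448097] ≈ (1/2)(67 + 2906.561) = 1486.7805.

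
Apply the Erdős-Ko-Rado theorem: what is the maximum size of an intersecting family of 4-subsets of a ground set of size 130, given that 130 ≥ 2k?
max |F| = C(129, 3) = 349504

Erdős-Ko-Rado (1961): when n ≥ 2k, max |F| = C(n−1, k−1). The bound is attained by the star {A : i ∈ A} for any fixed i ∈ [n]. Here C(130−1, 4−1) = C(129, 3) = 349504.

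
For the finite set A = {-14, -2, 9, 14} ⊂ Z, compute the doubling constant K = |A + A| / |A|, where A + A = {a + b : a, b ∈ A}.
K = |A + A| / |A| = 10/4 = 5/2

Enumerate A + A = {a + b : a, b ∈ A}. With |A| = 4, there are |A|^2 = 16 ordered sum pairs; collecting distinct values, A + A = {-28, -16, -5, -4, 0, 7, 12, 18, 23, 28}, so |A + A| = 10. Thus K = 10/4 = 5/2. For comparison, the minimum possible |A + A| over all 4-element sets is 2·4 − 1 = 7 (so min K = 7/4), attained only by arithmetic progressions.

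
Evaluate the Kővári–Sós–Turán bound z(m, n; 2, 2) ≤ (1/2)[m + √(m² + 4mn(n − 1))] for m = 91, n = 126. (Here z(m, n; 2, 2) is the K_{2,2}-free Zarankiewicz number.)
z(91, 126; 2, 2) ≤ (1/2)[91 + √(91² + 4·91·126·125)] = (1/2)[91 + √5741281] = 1243.5485

Kővári–Sós–Turán: let r_1, ..., r_91 be the row sums and z = Σ r_i the total number of 1s. Each pair of columns can share at most one row with both entries 1 (else a 2×2 all-ones block appears), so Σ_i C(r_i, 2) ≤ C(126, 2) = 7875. By convexity Σ_i C(r_i, 2) ≥ 91·C(z/91, 2) = z(z − 91)/(2·91), giving z² − 91z − 91·126·125 ≤ 0 and hence z ≤ (1/2)[91 + √(8281 + 4·1433250)] = (1/2)[91 + √5741281] ≈ (1/2)(91 + 2396.097) = 1243.5485.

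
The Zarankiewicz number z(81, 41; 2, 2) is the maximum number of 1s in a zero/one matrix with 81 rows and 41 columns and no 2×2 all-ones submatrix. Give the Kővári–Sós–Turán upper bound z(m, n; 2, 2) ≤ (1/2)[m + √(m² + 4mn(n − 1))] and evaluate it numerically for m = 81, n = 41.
z(81, 41; 2, 2) ≤ (1/2)[81 + √(81² + 4·81·41·40)] = (1/2)[81 + √537921] = 407.2155

Kővári–Sós–Turán: let r_1, ..., r_81 be the row sums and z = Σ r_i the total number of 1s. Each pair of columns can share at most one row with both entries 1 (else a 2×2 all-ones block appears), so Σ_i C(r_i, 2) ≤ C(41, 2) = 820. By convexity Σ_i C(r_i, 2) ≥ 81·C(z/81, 2) = z(z − 81)/(2·81), giving z² − 81z − 81·41·40 ≤ 0 and hence z ≤ (1/2)[81 + √(6561 + 4·132840)] = (1/2)[81 + √537921] ≈ (1/2)(81 + 733.431) = 407.2155.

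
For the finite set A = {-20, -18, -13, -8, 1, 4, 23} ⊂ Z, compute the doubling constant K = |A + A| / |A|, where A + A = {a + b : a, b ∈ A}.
K = |A + A| / |A| = 25/7

Enumerate A + A = {a + b : a, b ∈ A}. With |A| = 7, there are |A|^2 = 49 ordered sum pairs; collecting distinct values, A + A = {-40, -38, -36, -33, -31, -28, -26, -21, -19, -17, -16, -14, -12, -9, -7, -4, 2, 3, 5, 8, 10, 15, 24, 27, 46}, so |A + A| = 25. Thus K = 25/7. For comparison, the minimum possible |A + A| over all 7-element sets is 2·7 − 1 = 13 (so min K = 13/7), attained only by arithmetic progressions.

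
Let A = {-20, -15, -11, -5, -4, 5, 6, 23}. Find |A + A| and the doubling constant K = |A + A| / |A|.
K = |A + A| / |A| = 31/8

Enumerate A + A = {a + b : a, b ∈ A}. With |A| = 8, there are |A|^2 = 64 ordered sum pairs; collecting distinct values, A + A = {-40, -35, -31, -30, -26, -25, -24, -22, -20, -19, -16, -15, -14, -10, -9, -8, -6, -5, 0, 1, 2, 3, 8, 10, 11, 12, 18, 19, 28, 29, 46}, so |A + A| = 31. Thus K = 31/8. For comparison, the minimum possible |A + A| over all 8-element sets is 2·8 − 1 = 15 (so min K = 15/8), attained only by arithmetic progressions.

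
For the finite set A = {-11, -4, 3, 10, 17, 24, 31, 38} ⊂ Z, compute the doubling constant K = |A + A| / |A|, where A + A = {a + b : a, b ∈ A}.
K = |A + A| / |A| = 15/8

Enumerate A + A = {a + b : a, b ∈ A}. With |A| = 8, there are |A|^2 = 64 ordered sum pairs; collecting distinct values, A + A = {-22, -15, -8, -1, 6, 13, 20, 27, 34, 41, 48, 55, 62, 69, 76}, so |A + A| = 15. Thus K = 15/8. Here |A + A| = 2|A| − 1 = 15, the minimum possible — so K = 15/8 is minimal, which holds iff A is an arithmetic progression.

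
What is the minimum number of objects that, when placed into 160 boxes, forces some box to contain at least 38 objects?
n = (38 − 1)·160 + 1 = 5921

By the generalised pigeonhole principle, to guarantee some box contains ≥ r objects we need more than (r − 1) · k objects total. Threshold: n = (r − 1) · k + 1. With r = 38 and k = 160: n = 37 · 160 + 1 = 5920 + 1 = 5921. For n = 5920 = 37 · 160, we can put exactly 37 objects in every box, avoiding 38 in any single one — so 5921 is tight.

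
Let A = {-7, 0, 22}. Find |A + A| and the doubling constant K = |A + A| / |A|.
K = |A + A| / |A| = 6/3 = 2

Enumerate A + A = {a + b : a, b ∈ A}. With |A| = 3, there are |A|^2 = 9 ordered sum pairs; collecting distinct values, A + A = {-14, -7, 0, 15, 22, 44}, so |A + A| = 6. Thus K = 6/3 = 2. For comparison, the minimum possible |A + A| over all 3-element sets is 2·3 − 1 = 5 (so min K = 5/3), attained only by arithmetic progressions.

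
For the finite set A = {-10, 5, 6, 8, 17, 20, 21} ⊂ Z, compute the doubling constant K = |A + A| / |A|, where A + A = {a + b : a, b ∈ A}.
K = |A + A| / |A| = 24/7

Enumerate A + A = {a + b : a, b ∈ A}. With |A| = 7, there are |A|^2 = 49 ordered sum pairs; collecting distinct values, A + A = {-20, -5, -4, -2, 7, 10, 11, 12, 13, 14, 16, 22, 23, 25, 26, 27, 28, 29, 34, 37, 38, 40, 41, 42}, so |A + A| = 24. Thus K = 24/7. For comparison, the minimum possible |A + A| over all 7-element sets is 2·7 − 1 = 13 (so min K = 13/7), attained only by arithmetic progressions.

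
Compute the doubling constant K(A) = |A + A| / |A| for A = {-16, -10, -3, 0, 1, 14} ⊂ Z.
K = |A + A| / |A| = 20/6 = 10/3

Enumerate A + A = {a + b : a, b ∈ A}. With |A| = 6, there are |A|^2 = 36 ordered sum pairs; collecting distinct values, A + A = {-32, -26, -20, -19, -16, -15, -13, -10, -9, -6, -3, -2, 0, 1, 2, 4, 11, 14, 15, 28}, so |A + A| = 20. Thus K = 20/6 = 10/3. For comparison, the minimum possible |A + A| over all 6-element sets is 2·6 − 1 = 11 (so min K = 11/6), attained only by arithmetic progressions.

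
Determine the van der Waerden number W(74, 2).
W(74, 2) = 74 + 1 = 75

A 2-term AP is any pair of integers, so a monochromatic 2-AP exists iff some colour is used at least twice. With 74 colours, the colouring i ↦ i on {1, ..., 74} uses each colour once, avoiding any monochromatic pair, so W(74, 2) > 74. For {1, ..., 75}, pigeonhole forces two integers of the same colour, which form a monochromatic 2-AP. Hence W(74, 2) = 75.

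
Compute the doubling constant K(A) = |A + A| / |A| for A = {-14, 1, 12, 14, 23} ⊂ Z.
K = |A + A| / |A| = 14/5

Enumerate A + A = {a + b : a, b ∈ A}. With |A| = 5, there are |A|^2 = 25 ordered sum pairs; collecting distinct values, A + A = {-28, -13, -2, 0, 2, 9, 13, 15, 24, 26, 28, 35, 37, 46}, so |A + A| = 14. Thus K = 14/5. For comparison, the minimum possible |A + A| over all 5-element sets is 2·5 − 1 = 9 (so min K = 9/5), attained only by arithmetic progressions.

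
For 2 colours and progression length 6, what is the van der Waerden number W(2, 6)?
W(2, 6) = 1132

W(2, 6) = 1132. The lower bound W(2, 6) > 1131 comes from an explicit good 2-colouring of [1, 1131]; the upper bound W(2, 6) ≤ 1132 was verified by exhaustive search over 2-colourings of [1, 1132].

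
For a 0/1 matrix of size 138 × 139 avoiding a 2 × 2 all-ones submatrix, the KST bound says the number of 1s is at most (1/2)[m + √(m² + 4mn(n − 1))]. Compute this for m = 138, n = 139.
z(138, 139; 2, 2) ≤ (1/2)[138 + √(138² + 4·138·139·138)] = (1/2)[138 + √10607508] = 1697.4585

Kővári–Sós–Turán: let r_1, ..., r_138 be the row sums and z = Σ r_i the total number of 1s. Each pair of columns can share at most one row with both entries 1 (else a 2×2 all-ones block appears), so Σ_i C(r_i, 2) ≤ C(139, 2) = 9591. By convexity Σ_i C(r_i, 2) ≥ 138·C(z/138, 2) = z(z − 138)/(2·138), giving z² − 138z − 138·139·138 ≤ 0 and hence z ≤ (1/2)[138 + √(19044 + 4·2647116)] = (1/2)[138 + √10607508] ≈ (1/2)(138 + 3256.9169) = 1697.4585.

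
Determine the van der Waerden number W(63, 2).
W(63, 2) = 63 + 1 = 64

A 2-term AP is any pair of integers, so a monochromatic 2-AP exists iff some colour is used at least twice. With 63 colours, the colouring i ↦ i on {1, ..., 63} uses each colour once, avoiding any monochromatic pair, so W(63, 2) > 63. For {1, ..., 64}, pigeonhole forces two integers of the same colour, which form a monochromatic 2-AP. Hence W(63, 2) = 64.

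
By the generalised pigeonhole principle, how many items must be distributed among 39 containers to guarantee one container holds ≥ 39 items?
n = (39 − 1)·39 + 1 = 1483

By the generalised pigeonhole principle, to guarantee some box contains ≥ r objects we need more than (r − 1) · k objects total. Threshold: n = (r − 1) · k + 1. With r = 39 and k = 39: n = 38 · 39 + 1 = 1482 + 1 = 1483. For n = 1482 = 38 · 39, we can put exactly 38 objects in every box, avoiding 39 in any single one — so 1483 is tight.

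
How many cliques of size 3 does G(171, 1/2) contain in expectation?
E[# K_3] = C(171, 3) · (1/2)^C(3, 2) = 818805 / 2^3 = 102350.625

For each 3-subset S of vertices (there are C(171, 3) = 818805 such S), let X_S = 1 if S induces a K_3 (all C(3, 2) = 3 edges present). Then P(X_S = 1) = (1/2)^3 = 1/8. By linearity of expectation, E[# K_3] = C(171, 3) · (1/2)^3 = 818805 / 8 = 102350.625.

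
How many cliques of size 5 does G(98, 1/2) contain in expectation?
E[# K_5] = C(98, 5) · (1/2)^C(5, 2) = 67910864 / 2^10 = 4244429/64 = 66319.203125

For each 5-subset S of vertices (there are C(98, 5) = 67910864 such S), let X_S = 1 if S induces a K_5 (all C(5, 2) = 10 edges present). Then P(X_S = 1) = (1/2)^10 = 1/1024. By linearity of expectation, E[# K_5] = C(98, 5) · (1/2)^10 = 67910864 / 1024 = 4244429/64 = 66319.203125.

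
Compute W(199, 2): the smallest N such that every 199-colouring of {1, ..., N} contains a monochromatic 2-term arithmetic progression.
W(199, 2) = 199 + 1 = 200

A 2-term AP is any pair of integers, so a monochromatic 2-AP exists iff some colour is used at least twice. With 199 colours, the colouring i ↦ i on {1, ..., 199} uses each colour once, avoiding any monochromatic pair, so W(199, 2) > 199. For {1, ..., 200}, pigeonhole forces two integers of the same colour, which form a monochromatic 2-AP. Hence W(199, 2) = 200.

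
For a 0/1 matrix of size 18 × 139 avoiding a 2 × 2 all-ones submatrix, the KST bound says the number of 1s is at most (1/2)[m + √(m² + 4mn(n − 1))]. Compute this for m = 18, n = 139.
z(18, 139; 2, 2) ≤ (1/2)[18 + √(18² + 4·18·139·138)] = (1/2)[18 + √1381428] = 596.6708

Kővári–Sós–Turán: let r_1, ..., r_18 be the row sums and z = Σ r_i the total number of 1s. Each pair of columns can share at most one row with both entries 1 (else a 2×2 all-ones block appears), so Σ_i C(r_i, 2) ≤ C(139, 2) = 9591. By convexity Σ_i C(r_i, 2) ≥ 18·C(z/18, 2) = z(z − 18)/(2·18), giving z² − 18z − 18·139·138 ≤ 0 and hence z ≤ (1/2)[18 + √(324 + 4·345276)] = (1/2)[18 + √1381428] ≈ (1/2)(18 + 1175.3417) = 596.6708.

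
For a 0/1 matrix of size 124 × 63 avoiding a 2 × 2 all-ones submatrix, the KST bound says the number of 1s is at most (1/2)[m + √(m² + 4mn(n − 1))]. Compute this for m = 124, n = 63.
z(124, 63; 2, 2) ≤ (1/2)[124 + √(124² + 4·124·63·62)] = (1/2)[124 + √1952752] = 760.7045

Kővári–Sós–Turán: let r_1, ..., r_124 be the row sums and z = Σ r_i the total number of 1s. Each pair of columns can share at most one row with both entries 1 (else a 2×2 all-ones block appears), so Σ_i C(r_i, 2) ≤ C(63, 2) = 1953. By convexity Σ_i C(r_i, 2) ≥ 124·C(z/124, 2) = z(z − 124)/(2·124), giving z² − 124z − 124·63·62 ≤ 0 and hence z ≤ (1/2)[124 + √(15376 + 4·484344)] = (1/2)[124 + √1952752] ≈ (1/2)(124 + 1397.409) = 760.7045.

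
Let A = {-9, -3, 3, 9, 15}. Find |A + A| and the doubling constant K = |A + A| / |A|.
K = |A + A| / |A| = 9/5

Enumerate A + A = {a + b : a, b ∈ A}. With |A| = 5, there are |A|^2 = 25 ordered sum pairs; collecting distinct values, A + A = {-18, -12, -6, 0, 6, 12, 18, 24, 30}, so |A + A| = 9. Thus K = 9/5. Here |A + A| = 2|A| − 1 = 9, the minimum possible — so K = 9/5 is minimal, which holds iff A is an arithmetic progression.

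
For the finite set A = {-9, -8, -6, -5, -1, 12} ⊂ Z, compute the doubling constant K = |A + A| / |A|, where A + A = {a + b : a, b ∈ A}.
K = |A + A| / |A| = 19/6

Enumerate A + A = {a + b : a, b ∈ A}. With |A| = 6, there are |A|^2 = 36 ordered sum pairs; collecting distinct values, A + A = {-18, -17, -16, -15, -14, -13, -12, -11, -10, -9, -7, -6, -2, 3, 4, 6, 7, 11, 24}, so |A + A| = 19. Thus K = 19/6. For comparison, the minimum possible |A + A| over all 6-element sets is 2·6 − 1 = 11 (so min K = 11/6), attained only by arithmetic progressions.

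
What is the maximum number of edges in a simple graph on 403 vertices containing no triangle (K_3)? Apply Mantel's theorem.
ex(403, K_3) = ⌊403^2/4⌋ = 40602

Mantel (1907): a triangle-free graph on n vertices has at most ⌊n^2/4⌋ edges, with equality for the complete bipartite graph K_{⌊n/2⌋, ⌈n/2⌉}. For n = 403: ⌊403^2/4⌋ = ⌊162409/4⌋ = 40602. The extremal graph is K_{201, 202}, which has 201·202 = 40602 edges.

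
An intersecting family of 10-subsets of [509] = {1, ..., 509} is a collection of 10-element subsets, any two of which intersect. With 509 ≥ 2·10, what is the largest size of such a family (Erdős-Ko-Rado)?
max |F| = C(508, 9) = 5781765888864894500

Erdős-Ko-Rado (1961): when n ≥ 2k, max |F| = C(n−1, k−1). The bound is attained by the star {A : i ∈ A} for any fixed i ∈ [n]. Here C(509−1, 10−1) = C(508, 9) = 5781765888864894500.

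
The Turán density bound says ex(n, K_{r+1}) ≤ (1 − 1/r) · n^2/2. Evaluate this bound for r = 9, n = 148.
Turán density bound = (8/9) · 148^2/2 = 87616/9 ≈ 9735.1111

Turán's theorem: ex(n, K_{r+1}) is achieved by the complete r-partite Turán graph T(n, r) with parts as balanced as possible, and is at most (1 − 1/r) · n^2/2. For r = 9, n = 148: the density bound is (8/9) · 21904/2 = 87616/9 ≈ 9735.1111. The integer-valued extremum is e(T(148, 9)) = 9734, which is strictly less than the density bound 87616/9 since 9 ∤ 148 (the parts of T(148, 9) cannot all be equal).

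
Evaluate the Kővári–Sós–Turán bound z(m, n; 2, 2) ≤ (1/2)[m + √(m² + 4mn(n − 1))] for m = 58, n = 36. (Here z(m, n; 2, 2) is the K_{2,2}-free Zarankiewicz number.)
z(58, 36; 2, 2) ≤ (1/2)[58 + √(58² + 4·58·36·35)] = (1/2)[58 + √295684] = 300.8842

Kővári–Sós–Turán: let r_1, ..., r_58 be the row sums and z = Σ r_i the total number of 1s. Each pair of columns can share at most one row with both entries 1 (else a 2×2 all-ones block appears), so Σ_i C(r_i, 2) ≤ C(36, 2) = 630. By convexity Σ_i C(r_i, 2) ≥ 58·C(z/58, 2) = z(z − 58)/(2·58), giving z² − 58z − 58·36·35 ≤ 0 and hence z ≤ (1/2)[58 + √(3364 + 4·73080)] = (1/2)[58 + √295684] ≈ (1/2)(58 + 543.7683) = 300.8842.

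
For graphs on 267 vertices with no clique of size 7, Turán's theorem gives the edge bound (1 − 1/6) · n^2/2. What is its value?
Turán density bound = (5/6) · 267^2/2 = 118815/4 ≈ 29703.75

Turán's theorem: ex(n, K_{r+1}) is achieved by the complete r-partite Turán graph T(n, r) with parts as balanced as possible, and is at most (1 − 1/r) · n^2/2. For r = 6, n = 267: the density bound is (5/6) · 71289/2 = 118815/4 ≈ 29703.75. The integer-valued extremum is e(T(267, 6)) = 29703, which is strictly less than the density bound 118815/4 since 6 ∤ 267 (the parts of T(267, 6) cannot all be equal).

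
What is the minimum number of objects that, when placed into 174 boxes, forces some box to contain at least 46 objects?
n = (46 − 1)·174 + 1 = 7831

By the generalised pigeonhole principle, to guarantee some box contains ≥ r objects we need more than (r − 1) · k objects total. Threshold: n = (r − 1) · k + 1. With r = 46 and k = 174: n = 45 · 174 + 1 = 7830 + 1 = 7831. For n = 7830 = 45 · 174, we can put exactly 45 objects in every box, avoiding 46 in any single one — so 7831 is tight.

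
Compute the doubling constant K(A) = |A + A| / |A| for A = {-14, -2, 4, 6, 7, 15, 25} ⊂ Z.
K = |A + A| / |A| = 26/7

Enumerate A + A = {a + b : a, b ∈ A}. With |A| = 7, there are |A|^2 = 49 ordered sum pairs; collecting distinct values, A + A = {-28, -16, -10, -8, -7, -4, 1, 2, 4, 5, 8, 10, 11, 12, 13, 14, 19, 21, 22, 23, 29, 30, 31, 32, 40, 50}, so |A + A| = 26. Thus K = 26/7. For comparison, the minimum possible |A + A| over all 7-element sets is 2·7 − 1 = 13 (so min K = 13/7), attained only by arithmetic progressions.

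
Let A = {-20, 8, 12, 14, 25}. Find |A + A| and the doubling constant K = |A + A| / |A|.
K = |A + A| / |A| = 15/5 = 3

Enumerate A + A = {a + b : a, b ∈ A}. With |A| = 5, there are |A|^2 = 25 ordered sum pairs; collecting distinct values, A + A = {-40, -12, -8, -6, 5, 16, 20, 22, 24, 26, 28, 33, 37, 39, 50}, so |A + A| = 15. Thus K = 15/5 = 3. For comparison, the minimum possible |A + A| over all 5-element sets is 2·5 − 1 = 9 (so min K = 9/5), attained only by arithmetic progressions.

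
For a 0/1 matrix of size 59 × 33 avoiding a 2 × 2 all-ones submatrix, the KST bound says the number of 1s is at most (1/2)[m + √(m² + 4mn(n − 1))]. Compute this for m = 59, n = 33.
z(59, 33; 2, 2) ≤ (1/2)[59 + √(59² + 4·59·33·32)] = (1/2)[59 + √252697] = 280.8449

Kővári–Sós–Turán: let r_1, ..., r_59 be the row sums and z = Σ r_i the total number of 1s. Each pair of columns can share at most one row with both entries 1 (else a 2×2 all-ones block appears), so Σ_i C(r_i, 2) ≤ C(33, 2) = 528. By convexity Σ_i C(r_i, 2) ≥ 59·C(z/59, 2) = z(z − 59)/(2·59), giving z² − 59z − 59·33·32 ≤ 0 and hence z ≤ (1/2)[59 + √(3481 + 4·62304)] = (1/2)[59 + √252697] ≈ (1/2)(59 + 502.6898) = 280.8449.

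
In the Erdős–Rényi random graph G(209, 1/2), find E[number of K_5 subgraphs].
E[# K_5] = C(209, 5) · (1/2)^C(5, 2) = 3166793916 / 2^10 = 791698479/256 ≈ 3092572.183594

For each 5-subset S of vertices (there are C(209, 5) = 3166793916 such S), let X_S = 1 if S induces a K_5 (all C(5, 2) = 10 edges present). Then P(X_S = 1) = (1/2)^10 = 1/1024. By linearity of expectation, E[# K_5] = C(209, 5) · (1/2)^10 = 3166793916 / 1024 = 791698479/256 ≈ 3092572.183594.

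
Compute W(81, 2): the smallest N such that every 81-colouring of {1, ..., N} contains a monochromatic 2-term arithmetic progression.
W(81, 2) = 81 + 1 = 82

A 2-term AP is any pair of integers, so a monochromatic 2-AP exists iff some colour is used at least twice. With 81 colours, the colouring i ↦ i on {1, ..., 81} uses each colour once, avoiding any monochromatic pair, so W(81, 2) > 81. For {1, ..., 82}, pigeonhole forces two integers of the same colour, which form a monochromatic 2-AP. Hence W(81, 2) = 82.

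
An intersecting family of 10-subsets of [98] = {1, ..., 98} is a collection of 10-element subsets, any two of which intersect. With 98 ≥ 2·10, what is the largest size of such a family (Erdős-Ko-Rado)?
max |F| = C(97, 9) = 1429144287220

The Erdős-Ko-Rado theorem states: for n ≥ 2k, an intersecting family of k-subsets of an n-element set has size at most C(n − 1, k − 1), with equality for 'star' families {A ⊆ [n] : |A| = k, i ∈ A} (fix an element i). For n = 98, k = 10: C(97, 9) = 1429144287220.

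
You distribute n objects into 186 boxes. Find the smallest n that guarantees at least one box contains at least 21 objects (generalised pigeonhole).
n = (21 − 1)·186 + 1 = 3721

By the generalised pigeonhole principle, to guarantee some box contains ≥ r objects we need more than (r − 1) · k objects total. Threshold: n = (r − 1) · k + 1. With r = 21 and k = 186: n = 20 · 186 + 1 = 3720 + 1 = 3721. For n = 3720 = 20 · 186, we can put exactly 20 objects in every box, avoiding 21 in any single one — so 3721 is tight.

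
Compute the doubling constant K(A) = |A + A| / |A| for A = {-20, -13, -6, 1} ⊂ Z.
K = |A + A| / |A| = 7/4

Enumerate A + A = {a + b : a, b ∈ A}. With |A| = 4, there are |A|^2 = 16 ordered sum pairs; collecting distinct values, A + A = {-40, -33, -26, -19, -12, -5, 2}, so |A + A| = 7. Thus K = 7/4. Here |A + A| = 2|A| − 1 = 7, the minimum possible — so K = 7/4 is minimal, which holds iff A is an arithmetic progression.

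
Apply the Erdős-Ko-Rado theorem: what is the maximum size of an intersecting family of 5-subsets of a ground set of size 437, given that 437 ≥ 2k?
max |F| = C(436, 4) = 1485053605

Erdős-Ko-Rado (1961): when n ≥ 2k, max |F| = C(n−1, k−1). The bound is attained by the star {A : i ∈ A} for any fixed i ∈ [n]. Here C(437−1, 5−1) = C(436, 4) = 1485053605.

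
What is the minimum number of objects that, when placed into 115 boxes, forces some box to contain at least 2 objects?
n = (2 − 1)·115 + 1 = 116

By the generalised pigeonhole principle, to guarantee some box contains ≥ r objects we need more than (r − 1) · k objects total. Threshold: n = (r − 1) · k + 1. With r = 2 and k = 115: n = 1 · 115 + 1 = 115 + 1 = 116. For n = 115 = 1 · 115, we can put exactly 1 objects in every box, avoiding 2 in any single one — so 116 is tight.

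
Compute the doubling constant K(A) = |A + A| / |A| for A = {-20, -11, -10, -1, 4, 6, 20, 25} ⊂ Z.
K = |A + A| / |A| = 32/8 = 4

Enumerate A + A = {a + b : a, b ∈ A}. With |A| = 8, there are |A|^2 = 64 ordered sum pairs; collecting distinct values, A + A = {-40, -31, -30, -22, -21, -20, -16, -14, -12, -11, -7, -6, -5, -4, -2, 0, 3, 5, 8, 9, 10, 12, 14, 15, 19, 24, 26, 29, 31, 40, 45, 50}, so |A + A| = 32. Thus K = 32/8 = 4. For comparison, the minimum possible |A + A| over all 8-element sets is 2·8 − 1 = 15 (so min K = 15/8), attained only by arithmetic progressions.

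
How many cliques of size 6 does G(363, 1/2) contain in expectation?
E[# K_6] = C(363, 6) · (1/2)^C(6, 2) = 3048385428726 / 2^15 = 1524192714363/16384 ≈ 93029340.476257

For each 6-subset S of vertices (there are C(363, 6) = 3048385428726 such S), let X_S = 1 if S induces a K_6 (all C(6, 2) = 15 edges present). Then P(X_S = 1) = (1/2)^15 = 1/32768. By linearity of expectation, E[# K_6] = C(363, 6) · (1/2)^15 = 3048385428726 / 32768 = 1524192714363/16384 ≈ 93029340.476257.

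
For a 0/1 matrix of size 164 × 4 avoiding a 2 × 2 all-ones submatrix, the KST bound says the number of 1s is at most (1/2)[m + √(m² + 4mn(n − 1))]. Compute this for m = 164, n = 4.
z(164, 4; 2, 2) ≤ (1/2)[164 + √(164² + 4·164·4·3)] = (1/2)[164 + √34768] = 175.2309

Kővári–Sós–Turán: let r_1, ..., r_164 be the row sums and z = Σ r_i the total number of 1s. Each pair of columns can share at most one row with both entries 1 (else a 2×2 all-ones block appears), so Σ_i C(r_i, 2) ≤ C(4, 2) = 6. By convexity Σ_i C(r_i, 2) ≥ 164·C(z/164, 2) = z(z − 164)/(2·164), giving z² − 164z − 164·4·3 ≤ 0 and hence z ≤ (1/2)[164 + √(26896 + 4·1968)] = (1/2)[164 + √34768] ≈ (1/2)(164 + 186.4618) = 175.2309.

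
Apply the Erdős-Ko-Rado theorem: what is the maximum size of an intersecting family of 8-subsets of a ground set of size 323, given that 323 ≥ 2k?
max |F| = C(322, 7) = 66687508765504

Erdős-Ko-Rado (1961): when n ≥ 2k, max |F| = C(n−1, k−1). The bound is attained by the star {A : i ∈ A} for any fixed i ∈ [n]. Here C(323−1, 8−1) = C(322, 7) = 66687508765504.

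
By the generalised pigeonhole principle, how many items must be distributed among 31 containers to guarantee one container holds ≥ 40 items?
n = (40 − 1)·31 + 1 = 1210

By the generalised pigeonhole principle, to guarantee some box contains ≥ r objects we need more than (r − 1) · k objects total. Threshold: n = (r − 1) · k + 1. With r = 40 and k = 31: n = 39 · 31 + 1 = 1209 + 1 = 1210. For n = 1209 = 39 · 31, we can put exactly 39 objects in every box, avoiding 40 in any single one — so 1210 is tight.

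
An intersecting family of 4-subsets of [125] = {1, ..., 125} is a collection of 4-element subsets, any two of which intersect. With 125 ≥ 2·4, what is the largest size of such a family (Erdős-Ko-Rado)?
max |F| = C(124, 3) = 310124

Erdős-Ko-Rado (1961): when n ≥ 2k, max |F| = C(n−1, k−1). The bound is attained by the star {A : i ∈ A} for any fixed i ∈ [n]. Here C(125−1, 4−1) = C(124, 3) = 310124.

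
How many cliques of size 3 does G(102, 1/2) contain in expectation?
E[# K_3] = C(102, 3) · (1/2)^C(3, 2) = 171700 / 2^3 = 42925/2 = 21462.5

For each 3-subset S of vertices (there are C(102, 3) = 171700 such S), let X_S = 1 if S induces a K_3 (all C(3, 2) = 3 edges present). Then P(X_S = 1) = (1/2)^3 = 1/8. By linearity of expectation, E[# K_3] = C(102, 3) · (1/2)^3 = 171700 / 8 = 42925/2 = 21462.5.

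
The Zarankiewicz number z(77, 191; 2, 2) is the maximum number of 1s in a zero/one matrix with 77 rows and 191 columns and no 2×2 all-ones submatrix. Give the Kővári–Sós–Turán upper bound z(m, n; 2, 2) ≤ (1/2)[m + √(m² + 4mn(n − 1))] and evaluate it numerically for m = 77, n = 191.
z(77, 191; 2, 2) ≤ (1/2)[77 + √(77² + 4·77·191·190)] = (1/2)[77 + √11183249] = 1710.5683

Kővári–Sós–Turán: let r_1, ..., r_77 be the row sums and z = Σ r_i the total number of 1s. Each pair of columns can share at most one row with both entries 1 (else a 2×2 all-ones block appears), so Σ_i C(r_i, 2) ≤ C(191, 2) = 18145. By convexity Σ_i C(r_i, 2) ≥ 77·C(z/77, 2) = z(z − 77)/(2·77), giving z² − 77z − 77·191·190 ≤ 0 and hence z ≤ (1/2)[77 + √(5929 + 4·2794330)] = (1/2)[77 + √11183249] ≈ (1/2)(77 + 3344.1365) = 1710.5683.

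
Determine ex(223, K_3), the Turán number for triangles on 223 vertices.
ex(223, K_3) = ⌊223^2/4⌋ = 12432

Mantel (1907): a triangle-free graph on n vertices has at most ⌊n^2/4⌋ edges, with equality for the complete bipartite graph K_{⌊n/2⌋, ⌈n/2⌉}. For n = 223: ⌊223^2/4⌋ = ⌊49729/4⌋ = 12432. The extremal graph is K_{111, 112}, which has 111·112 = 12432 edges.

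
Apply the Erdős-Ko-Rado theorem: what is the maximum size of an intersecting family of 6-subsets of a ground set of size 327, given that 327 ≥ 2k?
max |F| = C(326, 5) = 29752476390

The Erdős-Ko-Rado theorem states: for n ≥ 2k, an intersecting family of k-subsets of an n-element set has size at most C(n − 1, k − 1), with equality for 'star' families {A ⊆ [n] : |A| = k, i ∈ A} (fix an element i). For n = 327, k = 6: C(326, 5) = 29752476390.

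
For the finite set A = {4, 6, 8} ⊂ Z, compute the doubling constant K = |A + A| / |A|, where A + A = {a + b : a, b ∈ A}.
K = |A + A| / |A| = 5/3

Enumerate A + A = {a + b : a, b ∈ A}. With |A| = 3, there are |A|^2 = 9 ordered sum pairs; collecting distinct values, A + A = {8, 10, 12, 14, 16}, so |A + A| = 5. Thus K = 5/3. Here |A + A| = 2|A| − 1 = 5, the minimum possible — so K = 5/3 is minimal, which holds iff A is an arithmetic progression.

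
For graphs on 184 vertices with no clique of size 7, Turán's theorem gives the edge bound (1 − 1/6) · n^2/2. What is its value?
Turán density bound = (5/6) · 184^2/2 = 42320/3 ≈ 14106.6667

Turán's theorem: ex(n, K_{r+1}) is achieved by the complete r-partite Turán graph T(n, r) with parts as balanced as possible, and is at most (1 − 1/r) · n^2/2. For r = 6, n = 184: the density bound is (5/6) · 33856/2 = 42320/3 ≈ 14106.6667. The integer-valued extremum is e(T(184, 6)) = 14106, which is strictly less than the density bound 42320/3 since 6 ∤ 184 (the parts of T(184, 6) cannot all be equal).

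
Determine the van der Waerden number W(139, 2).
W(139, 2) = 139 + 1 = 140

A 2-term AP is any pair of integers, so a monochromatic 2-AP exists iff some colour is used at least twice. With 139 colours, the colouring i ↦ i on {1, ..., 139} uses each colour once, avoiding any monochromatic pair, so W(139, 2) > 139. For {1, ..., 140}, pigeonhole forces two integers of the same colour, which form a monochromatic 2-AP. Hence W(139, 2) = 140.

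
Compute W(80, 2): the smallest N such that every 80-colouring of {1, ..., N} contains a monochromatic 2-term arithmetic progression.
W(80, 2) = 80 + 1 = 81

A 2-term AP is any pair of integers, so a monochromatic 2-AP exists iff some colour is used at least twice. With 80 colours, the colouring i ↦ i on {1, ..., 80} uses each colour once, avoiding any monochromatic pair, so W(80, 2) > 80. For {1, ..., 81}, pigeonhole forces two integers of the same colour, which form a monochromatic 2-AP. Hence W(80, 2) = 81.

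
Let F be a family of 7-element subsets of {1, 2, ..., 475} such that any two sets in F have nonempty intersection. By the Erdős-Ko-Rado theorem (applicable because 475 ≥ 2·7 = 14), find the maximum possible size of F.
max |F| = C(474, 6) = 15259510148806

The Erdős-Ko-Rado theorem states: for n ≥ 2k, an intersecting family of k-subsets of an n-element set has size at most C(n − 1, k − 1), with equality for 'star' families {A ⊆ [n] : |A| = k, i ∈ A} (fix an element i). For n = 475, k = 7: C(474, 6) = 15259510148806.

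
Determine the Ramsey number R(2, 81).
R(2, 81) = 81

R(2, k) = k for all k ≥ 2: in a 2-colouring of K_k, either some edge is red (a red K_2) or all edges are blue (a blue K_k). And K_{80} coloured all-blue has no blue K_81, so R(2, 81) > 80. Hence R(2, 81) = 81.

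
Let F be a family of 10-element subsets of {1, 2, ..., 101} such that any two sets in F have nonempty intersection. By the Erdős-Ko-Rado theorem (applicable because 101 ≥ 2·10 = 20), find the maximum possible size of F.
max |F| = C(100, 9) = 1902231808400

The Erdős-Ko-Rado theorem states: for n ≥ 2k, an intersecting family of k-subsets of an n-element set has size at most C(n − 1, k − 1), with equality for 'star' families {A ⊆ [n] : |A| = k, i ∈ A} (fix an element i). For n = 101, k = 10: C(100, 9) = 1902231808400.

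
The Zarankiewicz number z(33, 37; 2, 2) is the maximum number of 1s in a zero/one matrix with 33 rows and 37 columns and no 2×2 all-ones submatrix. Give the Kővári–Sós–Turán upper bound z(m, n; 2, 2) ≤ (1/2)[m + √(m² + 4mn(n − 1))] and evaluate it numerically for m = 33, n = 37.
z(33, 37; 2, 2) ≤ (1/2)[33 + √(33² + 4·33·37·36)] = (1/2)[33 + √176913] = 226.8051

Kővári–Sós–Turán: let r_1, ..., r_33 be the row sums and z = Σ r_i the total number of 1s. Each pair of columns can share at most one row with both entries 1 (else a 2×2 all-ones block appears), so Σ_i C(r_i, 2) ≤ C(37, 2) = 666. By convexity Σ_i C(r_i, 2) ≥ 33·C(z/33, 2) = z(z − 33)/(2·33), giving z² − 33z − 33·37·36 ≤ 0 and hence z ≤ (1/2)[33 + √(1089 + 4·43956)] = (1/2)[33 + √176913] ≈ (1/2)(33 + 420.6103) = 226.8051.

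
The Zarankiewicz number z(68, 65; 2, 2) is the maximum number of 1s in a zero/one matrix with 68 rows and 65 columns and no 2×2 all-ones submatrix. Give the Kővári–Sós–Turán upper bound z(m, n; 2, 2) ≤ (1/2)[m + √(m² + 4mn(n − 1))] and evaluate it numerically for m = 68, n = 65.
z(68, 65; 2, 2) ≤ (1/2)[68 + √(68² + 4·68·65·64)] = (1/2)[68 + √1136144] = 566.9503

Kővári–Sós–Turán: let r_1, ..., r_68 be the row sums and z = Σ r_i the total number of 1s. Each pair of columns can share at most one row with both entries 1 (else a 2×2 all-ones block appears), so Σ_i C(r_i, 2) ≤ C(65, 2) = 2080. By convexity Σ_i C(r_i, 2) ≥ 68·C(z/68, 2) = z(z − 68)/(2·68), giving z² − 68z − 68·65·64 ≤ 0 and hence z ≤ (1/2)[68 + √(4624 + 4·282880)] = (1/2)[68 + √1136144] ≈ (1/2)(68 + 1065.9006) = 566.9503.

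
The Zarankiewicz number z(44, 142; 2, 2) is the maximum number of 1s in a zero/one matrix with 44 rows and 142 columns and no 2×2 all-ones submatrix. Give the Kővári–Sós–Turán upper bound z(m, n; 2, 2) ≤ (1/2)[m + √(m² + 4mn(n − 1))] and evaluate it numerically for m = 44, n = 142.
z(44, 142; 2, 2) ≤ (1/2)[44 + √(44² + 4·44·142·141)] = (1/2)[44 + √3525808] = 960.8568

Kővári–Sós–Turán: let r_1, ..., r_44 be the row sums and z = Σ r_i the total number of 1s. Each pair of columns can share at most one row with both entries 1 (else a 2×2 all-ones block appears), so Σ_i C(r_i, 2) ≤ C(142, 2) = 10011. By convexity Σ_i C(r_i, 2) ≥ 44·C(z/44, 2) = z(z − 44)/(2·44), giving z² − 44z − 44·142·141 ≤ 0 and hence z ≤ (1/2)[44 + √(1936 + 4·880968)] = (1/2)[44 + √3525808] ≈ (1/2)(44 + 1877.7135) = 960.8568.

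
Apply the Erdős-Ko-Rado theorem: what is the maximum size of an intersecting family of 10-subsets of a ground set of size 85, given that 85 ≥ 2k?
max |F| = C(84, 9) = 368136785016

The Erdős-Ko-Rado theorem states: for n ≥ 2k, an intersecting family of k-subsets of an n-element set has size at most C(n − 1, k − 1), with equality for 'star' families {A ⊆ [n] : |A| = k, i ∈ A} (fix an element i). For n = 85, k = 10: C(84, 9) = 368136785016.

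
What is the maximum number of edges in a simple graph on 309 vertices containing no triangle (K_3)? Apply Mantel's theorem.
ex(309, K_3) = ⌊309^2/4⌋ = 23870

Mantel (1907): a triangle-free graph on n vertices has at most ⌊n^2/4⌋ edges, with equality for the complete bipartite graph K_{⌊n/2⌋, ⌈n/2⌉}. For n = 309: ⌊309^2/4⌋ = ⌊95481/4⌋ = 23870. The extremal graph is K_{154, 155}, which has 154·155 = 23870 edges.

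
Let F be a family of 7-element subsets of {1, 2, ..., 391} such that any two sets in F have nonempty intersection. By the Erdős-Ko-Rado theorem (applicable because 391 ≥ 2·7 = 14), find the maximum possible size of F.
max |F| = C(390, 6) = 4701889697505

Erdős-Ko-Rado (1961): when n ≥ 2k, max |F| = C(n−1, k−1). The bound is attained by the star {A : i ∈ A} for any fixed i ∈ [n]. Here C(391−1, 7−1) = C(390, 6) = 4701889697505.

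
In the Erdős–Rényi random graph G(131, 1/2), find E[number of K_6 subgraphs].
E[# K_6] = C(131, 6) · (1/2)^C(6, 2) = 6249655776 / 2^15 = 195301743/1024 ≈ 190724.358398

For each 6-subset S of vertices (there are C(131, 6) = 6249655776 such S), let X_S = 1 if S induces a K_6 (all C(6, 2) = 15 edges present). Then P(X_S = 1) = (1/2)^15 = 1/32768. By linearity of expectation, E[# K_6] = C(131, 6) · (1/2)^15 = 6249655776 / 32768 = 195301743/1024 ≈ 190724.358398.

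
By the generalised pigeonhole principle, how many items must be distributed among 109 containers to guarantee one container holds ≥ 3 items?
n = (3 − 1)·109 + 1 = 219

By the generalised pigeonhole principle, to guarantee some box contains ≥ r objects we need more than (r − 1) · k objects total. Threshold: n = (r − 1) · k + 1. With r = 3 and k = 109: n = 2 · 109 + 1 = 218 + 1 = 219. For n = 218 = 2 · 109, we can put exactly 2 objects in every box, avoiding 3 in any single one — so 219 is tight.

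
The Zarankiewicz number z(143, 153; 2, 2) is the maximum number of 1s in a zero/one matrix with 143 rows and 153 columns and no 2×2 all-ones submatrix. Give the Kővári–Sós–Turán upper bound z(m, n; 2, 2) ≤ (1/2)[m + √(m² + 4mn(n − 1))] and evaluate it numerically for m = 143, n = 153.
z(143, 153; 2, 2) ≤ (1/2)[143 + √(143² + 4·143·153·152)] = (1/2)[143 + √13322881] = 1896.5261

Kővári–Sós–Turán: let r_1, ..., r_143 be the row sums and z = Σ r_i the total number of 1s. Each pair of columns can share at most one row with both entries 1 (else a 2×2 all-ones block appears), so Σ_i C(r_i, 2) ≤ C(153, 2) = 11628. By convexity Σ_i C(r_i, 2) ≥ 143·C(z/143, 2) = z(z − 143)/(2·143), giving z² − 143z − 143·153·152 ≤ 0 and hence z ≤ (1/2)[143 + √(20449 + 4·3325608)] = (1/2)[143 + √13322881] ≈ (1/2)(143 + 3650.0522) = 1896.5261.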